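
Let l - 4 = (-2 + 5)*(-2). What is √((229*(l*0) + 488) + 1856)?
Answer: 2*√586 ≈ 48.415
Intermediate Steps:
l = -2 (l = 4 + (-2 + 5)*(-2) = 4 + 3*(-2) = 4 - 6 = -2)
√((229*(l*0) + 488) + 1856) = √((229*(-2*0) + 488) + 1856) = √((229*0 + 488) + 1856) = √((0 + 488) + 1856) = √(488 + 1856) = √2344 = 2*√586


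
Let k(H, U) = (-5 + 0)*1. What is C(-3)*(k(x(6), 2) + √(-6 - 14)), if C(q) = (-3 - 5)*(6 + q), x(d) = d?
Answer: 120 - 48*I*√5 ≈ 120.0 - 107.33*I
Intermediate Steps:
C(q) = -48 - 8*q (C(q) = -8*(6 + q) = -48 - 8*q)
k(H, U) = -5 (k(H, U) = -5*1 = -5)
C(-3)*(k(x(6), 2) + √(-6 - 14)) = (-48 - 8*(-3))*(-5 + √(-6 - 14)) = (-48 + 24)*(-5 + √(-20)) = -24*(-5 + 2*I*√5) = 120 - 48*I*√5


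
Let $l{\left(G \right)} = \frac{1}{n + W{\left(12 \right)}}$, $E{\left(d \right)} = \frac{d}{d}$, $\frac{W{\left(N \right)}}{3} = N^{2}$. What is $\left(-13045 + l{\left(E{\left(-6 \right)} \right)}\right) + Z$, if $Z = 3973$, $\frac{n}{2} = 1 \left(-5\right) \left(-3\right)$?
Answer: $- \frac{4191263}{462} \approx -9072.0$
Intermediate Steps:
$W{\left(N \right)} = 3 N^{2}$
$n = 30$ ($n = 2 \cdot 1 \left(-5\right) \left(-3\right) = 2 \left(\left(-5\right) \left(-3\right)\right) = 2 \cdot 15 = 30$)
$E{\left(d \right)} = 1$
$l{\left(G \right)} = \frac{1}{462}$ ($l{\left(G \right)} = \frac{1}{30 + 3 \cdot 12^{2}} = \frac{1}{30 + 3 \cdot 144} = \frac{1}{30 + 432} = \frac{1}{462}$)
$\left(-13045 + l{\left(E{\left(-6 \right)} \right)}\right) + Z = \left(-13045 + \frac{1}{462}\right) + 3973 = - \frac{6026789}{462} + 3973 = - \frac{4191263}{462}$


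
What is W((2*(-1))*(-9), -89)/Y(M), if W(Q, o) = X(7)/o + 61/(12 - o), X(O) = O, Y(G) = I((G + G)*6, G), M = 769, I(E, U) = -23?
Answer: -4722/206747 ≈ -0.022840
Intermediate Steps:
Y(G) = -23
W(Q, o) = 7/o + 61/(12 - o)
W((2*(-1))*(-9), -89)/Y(M) = (6*(-14 - 9*(-89))/(-89*(-12 - 89)))/(-23) = (6*(-1/89)*(-14 + 801)/(-101))*(-1/23) = (6*(-1/89)*(-1/101)*787)*(-1/23) = (4722/8989)*(-1/23) = -4722/206747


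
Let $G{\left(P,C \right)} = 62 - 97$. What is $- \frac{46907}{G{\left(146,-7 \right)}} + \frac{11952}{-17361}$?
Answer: $\frac{12919589}{9645} \approx 1339.5$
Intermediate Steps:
$G{\left(P,C \right)} = -35$
$- \frac{46907}{G{\left(146,-7 \right)}} + \frac{11952}{-17361} = - \frac{46907}{-35} + \frac{11952}{-17361} = \left(-46907\right) \left(- \frac{1}{35}\right) + 11952 \left(- \frac{1}{17361}\right) = \frac{6701}{5} - \frac{1328}{1929} = \frac{12919589}{9645}$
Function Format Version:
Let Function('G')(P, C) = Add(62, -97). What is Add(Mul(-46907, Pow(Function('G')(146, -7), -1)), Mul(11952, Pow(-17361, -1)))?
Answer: Rational(12919589, 9645) ≈ 1339.5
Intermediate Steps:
Function('G')(P, C) = -35
Add(Mul(-46907, Pow(Function('G')(146, -7), -1)), Mul(11952, Pow(-17361, -1))) = Add(Mul(-46907, Pow(-35, -1)), Mul(11952, Pow(-17361, -1))) = Add(Mul(-46907, Rational(-1, 35)), Mul(11952, Rational(-1, 17361))) = Add(Rational(6701, 5), Rational(-1328, 1929)) = Rational(12919589, 9645)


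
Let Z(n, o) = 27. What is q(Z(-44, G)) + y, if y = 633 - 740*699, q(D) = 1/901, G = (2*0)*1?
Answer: -465480926/901 ≈ -5.1663e+5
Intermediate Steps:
G = 0 (G = 0*1 = 0)
q(D) = 1/901
y = -516627 (y = 633 - 517260 = -516627)
q(Z(-44, G)) + y = 1/901 - 516627 = -465480926/901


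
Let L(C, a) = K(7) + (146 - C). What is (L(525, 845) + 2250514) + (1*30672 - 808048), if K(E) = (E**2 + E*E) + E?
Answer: 1472864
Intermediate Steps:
K(E) = E + 2*E**2 (K(E) = (E**2 + E**2) + E = 2*E**2 + E = E + 2*E**2)
L(C, a) = 251 - C (L(C, a) = 7*(1 + 2*7) + (146 - C) = 7*(1 + 14) + (146 - C) = 7*15 + (146 - C) = 105 + (146 - C) = 251 - C)
(L(525, 845) + 2250514) + (1*30672 - 808048) = ((251 - 1*525) + 2250514) + (1*30672 - 808048) = ((251 - 525) + 2250514) + (30672 - 808048) = (-274 + 2250514) - 777376 = 2250240 - 777376 = 1472864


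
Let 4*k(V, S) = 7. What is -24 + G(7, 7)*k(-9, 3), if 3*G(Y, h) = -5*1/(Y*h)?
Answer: -2021/84 ≈ -24.060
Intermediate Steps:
G(Y, h) = -5/(3*Y*h) (G(Y, h) = (-5*1/(Y*h))/3 = (-5/(Y*h))/3 = -5/(3*Y*h))
k(V, S) = 7/4 (k(V, S) = (1/4)*7 = 7/4)
-24 + G(7, 7)*k(-9, 3) = -24 - 5/3/(7*7)*(7/4) = -24 - 5/3*1/7*1/7*(7/4) = -24 - 5/147*7/4 = -24 - 5/84 = -2021/84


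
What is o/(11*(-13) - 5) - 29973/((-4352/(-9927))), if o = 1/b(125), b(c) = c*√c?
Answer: -297541971/4352 - √5/462500 ≈ -68369.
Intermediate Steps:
b(c) = c^(3/2)
o = √5/3125 (o = 1/(125^(3/2)) = 1/(625*√5) = √5/3125 ≈ 0.00071554)
o/(11*(-13) - 5) - 29973/((-4352/(-9927))) = (√5/3125)/(11*(-13) - 5) - 29973/((-4352/(-9927))) = (√5/3125)/(-143 - 5) - 29973/((-4352*(-1/9927))) = (√5/3125)/(-148) - 29973/4352/9927 = (√5/3125)*(-1/148) - 29973*9927/4352 = -√5/462500 - 297541971/4352 = -297541971/4352 - √5/462500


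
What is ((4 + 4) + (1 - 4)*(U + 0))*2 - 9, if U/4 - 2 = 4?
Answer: -137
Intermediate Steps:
U = 24 (U = 8 + 4*4 = 8 + 16 = 24)
((4 + 4) + (1 - 4)*(U + 0))*2 - 9 = ((4 + 4) + (1 - 4)*(24 + 0))*2 - 9 = (8 - 3*24)*2 - 9 = (8 - 72)*2 - 9 = -64*2 - 9 = -128 - 9 = -137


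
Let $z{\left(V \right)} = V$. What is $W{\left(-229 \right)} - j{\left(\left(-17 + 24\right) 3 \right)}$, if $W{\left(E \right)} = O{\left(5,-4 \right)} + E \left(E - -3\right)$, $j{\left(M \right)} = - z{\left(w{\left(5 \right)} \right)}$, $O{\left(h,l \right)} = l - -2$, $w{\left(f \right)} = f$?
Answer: $51757$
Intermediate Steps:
$O{\left(h,l \right)} = 2 + l$ ($O{\left(h,l \right)} = l + 2 = 2 + l$)
$j{\left(M \right)} = -5$ ($j{\left(M \right)} = \left(-1\right) 5 = -5$)
$W{\left(E \right)} = -2 + E \left(3 + E\right)$ ($W{\left(E \right)} = \left(2 - 4\right) + E \left(E - -3\right) = -2 + E \left(E + 3\right) = -2 + E \left(3 + E\right)$)
$W{\left(-229 \right)} - j{\left(\left(-17 + 24\right) 3 \right)} = \left(-2 + \left(-229\right)^{2} + 3 \left(-229\right)\right) - -5 = \left(-2 + 52441 - 687\right) + 5 = 51752 + 5 = 51757$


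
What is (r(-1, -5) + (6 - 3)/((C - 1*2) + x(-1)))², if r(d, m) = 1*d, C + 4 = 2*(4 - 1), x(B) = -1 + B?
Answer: 25/4 ≈ 6.2500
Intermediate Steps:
C = 2 (C = -4 + 2*(4 - 1) = -4 + 2*3 = -4 + 6 = 2)
r(d, m) = d
(r(-1, -5) + (6 - 3)/((C - 1*2) + x(-1)))² = (-1 + (6 - 3)/((2 - 1*2) + (-1 - 1)))² = (-1 + 3/((2 - 2) - 2))² = (-1 + 3/(0 - 2))² = (-1 + 3/(-2))² = (-1 + 3*(-½))² = (-1 - 3/2)² = (-5/2)² = 25/4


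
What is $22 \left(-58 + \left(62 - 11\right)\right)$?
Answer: $-154$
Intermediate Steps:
$22 \left(-58 + \left(62 - 11\right)\right) = 22 \left(-58 + 51\right) = 22 \left(-7\right) = -154$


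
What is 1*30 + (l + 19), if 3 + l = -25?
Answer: 21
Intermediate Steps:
l = -28 (l = -3 - 25 = -28)
1*30 + (l + 19) = 1*30 + (-28 + 19) = 30 - 9 = 21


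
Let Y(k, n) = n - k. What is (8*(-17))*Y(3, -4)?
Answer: 952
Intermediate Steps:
(8*(-17))*Y(3, -4) = (8*(-17))*(-4 - 1*3) = -136*(-4 - 3) = -136*(-7) = 952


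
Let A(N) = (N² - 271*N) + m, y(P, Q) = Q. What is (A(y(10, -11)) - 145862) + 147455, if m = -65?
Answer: 4630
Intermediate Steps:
A(N) = -65 + N² - 271*N (A(N) = (N² - 271*N) - 65 = -65 + N² - 271*N)
(A(y(10, -11)) - 145862) + 147455 = ((-65 + (-11)² - 271*(-11)) - 145862) + 147455 = ((-65 + 121 + 2981) - 145862) + 147455 = (3037 - 145862) + 147455 = -142825 + 147455 = 4630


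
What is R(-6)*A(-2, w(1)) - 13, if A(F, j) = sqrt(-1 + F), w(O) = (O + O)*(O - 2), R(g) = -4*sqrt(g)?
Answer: -13 + 12*sqrt(2) ≈ 3.9706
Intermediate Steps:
w(O) = 2*O*(-2 + O) (w(O) = (2*O)*(-2 + O) = 2*O*(-2 + O))
R(-6)*A(-2, w(1)) - 13 = (-4*I*sqrt(6))*sqrt(-1 - 2) - 13 = (-4*I*sqrt(6))*sqrt(-3) - 13 = (-4*I*sqrt(6))*(I*sqrt(3)) - 13 = 12*sqrt(2) - 13 = -13 + 12*sqrt(2)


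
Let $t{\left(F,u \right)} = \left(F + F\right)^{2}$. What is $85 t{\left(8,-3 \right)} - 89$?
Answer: $21671$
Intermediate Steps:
$t{\left(F,u \right)} = 4 F^{2}$ ($t{\left(F,u \right)} = \left(2 F\right)^{2} = 4 F^{2}$)
$85 t{\left(8,-3 \right)} - 89 = 85 \cdot 4 \cdot 8^{2} - 89 = 85 \cdot 4 \cdot 64 - 89 = 85 \cdot 256 - 89 = 21760 - 89 = 21671$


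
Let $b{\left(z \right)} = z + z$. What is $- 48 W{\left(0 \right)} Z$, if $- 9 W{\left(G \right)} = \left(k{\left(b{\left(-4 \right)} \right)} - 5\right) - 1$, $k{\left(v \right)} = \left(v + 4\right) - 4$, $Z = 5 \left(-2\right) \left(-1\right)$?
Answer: $- \frac{2240}{3} \approx -746.67$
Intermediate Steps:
$Z = 10$ ($Z = \left(-10\right) \left(-1\right) = 10$)
$b{\left(z \right)} = 2 z$
$k{\left(v \right)} = v$ ($k{\left(v \right)} = \left(4 + v\right) - 4 = v$)
$W{\left(G \right)} = \frac{14}{9}$ ($W{\left(G \right)} = - \frac{\left(2 \left(-4\right) - 5\right) - 1}{9} = - \frac{\left(-8 - 5\right) - 1}{9} = - \frac{-13 - 1}{9} = \left(- \frac{1}{9}\right) \left(-14\right) = \frac{14}{9}$)
$- 48 W{\left(0 \right)} Z = \left(-48\right) \frac{14}{9} \cdot 10 = \left(- \frac{224}{3}\right) 10 = - \frac{2240}{3}$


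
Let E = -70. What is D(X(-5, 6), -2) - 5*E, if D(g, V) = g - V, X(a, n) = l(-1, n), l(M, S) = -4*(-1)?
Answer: 356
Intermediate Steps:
l(M, S) = 4
X(a, n) = 4
D(X(-5, 6), -2) - 5*E = (4 - 1*(-2)) - 5*(-70) = (4 + 2) + 350 = 6 + 350 = 356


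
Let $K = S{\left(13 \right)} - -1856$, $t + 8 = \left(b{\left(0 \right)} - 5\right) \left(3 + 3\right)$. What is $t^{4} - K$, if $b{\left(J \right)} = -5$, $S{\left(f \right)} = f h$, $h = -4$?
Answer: $21379572$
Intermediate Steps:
$S{\left(f \right)} = - 4 f$ ($S{\left(f \right)} = f \left(-4\right) = - 4 f$)
$t = -68$ ($t = -8 + \left(-5 - 5\right) \left(3 + 3\right) = -8 - 60 = -68$)
$K = 1804$ ($K = \left(-4\right) 13 - -1856 = -52 + 1856 = 1804$)
$t^{4} - K = \left(-68\right)^{4} - 1804 = 21381376 - 1804 = 21379572$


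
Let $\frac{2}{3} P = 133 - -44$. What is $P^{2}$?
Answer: $\frac{281961}{4} \approx 70490.0$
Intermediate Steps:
$P = \frac{531}{2}$ ($P = \frac{3 \left(133 - -44\right)}{2} = \frac{3 \left(133 + 44\right)}{2} = \frac{3}{2} \cdot 177 = \frac{531}{2} \approx 265.5$)
$P^{2} = \left(\frac{531}{2}\right)^{2} = \frac{281961}{4}$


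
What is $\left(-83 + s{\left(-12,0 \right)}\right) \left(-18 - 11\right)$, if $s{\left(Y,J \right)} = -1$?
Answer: $2436$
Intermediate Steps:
$\left(-83 + s{\left(-12,0 \right)}\right) \left(-18 - 11\right) = \left(-83 - 1\right) \left(-18 - 11\right) = - 84 \left(-18 - 11\right) = \left(-84\right) \left(-29\right) = 2436$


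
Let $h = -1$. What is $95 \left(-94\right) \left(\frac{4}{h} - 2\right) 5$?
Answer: $267900$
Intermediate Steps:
$95 \left(-94\right) \left(\frac{4}{h} - 2\right) 5 = 95 \left(-94\right) \left(\frac{4}{-1} - 2\right) 5 = - 8930 \left(4 \left(-1\right) - 2\right) 5 = - 8930 \left(-4 - 2\right) 5 = - 8930 \left(\left(-6\right) 5\right) = \left(-8930\right) \left(-30\right) = 267900$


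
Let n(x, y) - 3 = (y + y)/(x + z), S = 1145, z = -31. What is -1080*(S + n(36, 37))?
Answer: -1255824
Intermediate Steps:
n(x, y) = 3 + 2*y/(-31 + x) (n(x, y) = 3 + (y + y)/(x - 31) = 3 + (2*y)/(-31 + x) = 3 + 2*y/(-31 + x))
-1080*(S + n(36, 37)) = -1080*(1145 + (-93 + 2*37 + 3*36)/(-31 + 36)) = -1080*(1145 + (-93 + 74 + 108)/5) = -1080*(1145 + (⅕)*89) = -1080*(1145 + 89/5) = -1080*5814/5 = -1255824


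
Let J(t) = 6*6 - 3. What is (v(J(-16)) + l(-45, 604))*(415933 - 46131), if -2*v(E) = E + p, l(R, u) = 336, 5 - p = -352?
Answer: 52142082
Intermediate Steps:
p = 357 (p = 5 - 1*(-352) = 5 + 352 = 357)
J(t) = 33 (J(t) = 36 - 3 = 33)
v(E) = -357/2 - E/2 (v(E) = -(E + 357)/2 = -(357 + E)/2 = -357/2 - E/2)
(v(J(-16)) + l(-45, 604))*(415933 - 46131) = ((-357/2 - ½*33) + 336)*(415933 - 46131) = ((-357/2 - 33/2) + 336)*369802 = (-195 + 336)*369802 = 141*369802 = 52142082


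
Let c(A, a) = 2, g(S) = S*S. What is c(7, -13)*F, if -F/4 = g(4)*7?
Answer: -896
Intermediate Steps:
g(S) = S**2
F = -448 (F = -4*4**2*7 = -64*7 = -4*112 = -448)
c(7, -13)*F = 2*(-448) = -896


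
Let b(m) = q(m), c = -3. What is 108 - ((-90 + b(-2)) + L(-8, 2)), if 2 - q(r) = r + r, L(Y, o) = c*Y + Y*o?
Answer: 184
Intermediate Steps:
L(Y, o) = -3*Y + Y*o
q(r) = 2 - 2*r (q(r) = 2 - (r + r) = 2 - 2*r)
b(m) = 2 - 2*m
108 - ((-90 + b(-2)) + L(-8, 2)) = 108 - ((-90 + (2 - 2*(-2))) - 8*(-3 + 2)) = 108 - ((-90 + (2 + 4)) - 8*(-1)) = 108 - ((-90 + 6) + 8) = 108 - (-84 + 8) = 108 - 1*(-76) = 108 + 76 = 184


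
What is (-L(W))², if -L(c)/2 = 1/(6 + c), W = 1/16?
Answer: 1024/9409 ≈ 0.10883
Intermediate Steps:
W = 1/16 ≈ 0.062500
L(c) = -2/(6 + c)
(-L(W))² = (-(-2)/(6 + 1/16))² = (-(-2)/97/16)² = (-(-2)*16/97)² = (-1*(-32/97))² = (32/97)² = 1024/9409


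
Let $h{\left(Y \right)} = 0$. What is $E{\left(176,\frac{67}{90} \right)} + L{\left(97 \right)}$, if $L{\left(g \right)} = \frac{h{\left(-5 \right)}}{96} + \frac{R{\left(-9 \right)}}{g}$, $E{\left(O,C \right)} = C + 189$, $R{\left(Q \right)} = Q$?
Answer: $\frac{1655659}{8730} \approx 189.65$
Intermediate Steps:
$E{\left(O,C \right)} = 189 + C$
$L{\left(g \right)} = - \frac{9}{g}$ ($L{\left(g \right)} = \frac{0}{96} - \frac{9}{g} = 0 \cdot \frac{1}{96} - \frac{9}{g} = 0 - \frac{9}{g} = - \frac{9}{g}$)
$E{\left(176,\frac{67}{90} \right)} + L{\left(97 \right)} = \left(189 + \frac{67}{90}\right) - \frac{9}{97} = \frac{17077}{90} - \frac{9}{97} = \frac{1655659}{8730}$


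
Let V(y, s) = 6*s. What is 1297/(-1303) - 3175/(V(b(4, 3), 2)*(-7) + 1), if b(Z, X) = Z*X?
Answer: 4029374/108149 ≈ 37.258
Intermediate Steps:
b(Z, X) = X*Z
1297/(-1303) - 3175/(V(b(4, 3), 2)*(-7) + 1) = 1297/(-1303) - 3175/((6*2)*(-7) + 1) = 1297*(-1/1303) - 3175/(12*(-7) + 1) = -1297/1303 - 3175/(-84 + 1) = -1297/1303 - 3175/(-83) = -1297/1303 - 3175*(-1/83) = -1297/1303 + 3175/83 = 4029374/108149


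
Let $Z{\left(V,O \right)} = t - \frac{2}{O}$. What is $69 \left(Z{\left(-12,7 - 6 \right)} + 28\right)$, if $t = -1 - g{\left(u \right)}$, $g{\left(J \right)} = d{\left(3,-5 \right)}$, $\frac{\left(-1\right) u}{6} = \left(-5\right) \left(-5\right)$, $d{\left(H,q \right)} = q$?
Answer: $2070$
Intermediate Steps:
$u = -150$ ($u = - 6 \left(\left(-5\right) \left(-5\right)\right) = \left(-6\right) 25 = -150$)
$g{\left(J \right)} = -5$
$t = 4$ ($t = -1 - -5 = -1 + 5 = 4$)
$Z{\left(V,O \right)} = 4 - \frac{2}{O}$
$69 \left(Z{\left(-12,7 - 6 \right)} + 28\right) = 69 \left(\left(4 - \frac{2}{7 - 6}\right) + 28\right) = 69 \left(\left(4 - \frac{2}{1}\right) + 28\right) = 69 \left(\left(4 - 2\right) + 28\right) = 69 \left(2 + 28\right) = 69 \cdot 30 = 2070$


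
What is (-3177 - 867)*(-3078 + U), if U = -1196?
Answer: 17284056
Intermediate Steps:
(-3177 - 867)*(-3078 + U) = (-3177 - 867)*(-3078 - 1196) = -4044*(-4274) = 17284056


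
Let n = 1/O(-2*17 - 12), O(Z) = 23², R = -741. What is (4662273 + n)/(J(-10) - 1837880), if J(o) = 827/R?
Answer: -1827559731738/720429180803 ≈ -2.5368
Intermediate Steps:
J(o) = -827/741 (J(o) = 827/(-741) = 827*(-1/741) = -827/741)
O(Z) = 529
n = 1/529 ≈ 0.0018904
(4662273 + n)/(J(-10) - 1837880) = (4662273 + 1/529)/(-827/741 - 1837880) = 2466342418/(529*(-1361869907/741)) = (2466342418/529)*(-741/1361869907) = -1827559731738/720429180803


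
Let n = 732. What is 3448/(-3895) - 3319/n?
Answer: -15451441/2851140 ≈ -5.4194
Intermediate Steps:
3448/(-3895) - 3319/n = 3448/(-3895) - 3319/732 = 3448*(-1/3895) - 3319*1/732 = -3448/3895 - 3319/732 = -15451441/2851140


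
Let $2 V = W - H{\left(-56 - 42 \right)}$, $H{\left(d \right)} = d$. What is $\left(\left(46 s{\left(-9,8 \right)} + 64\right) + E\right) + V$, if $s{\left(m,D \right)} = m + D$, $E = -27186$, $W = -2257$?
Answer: $- \frac{56495}{2} \approx -28248.0$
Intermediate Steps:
$s{\left(m,D \right)} = D + m$
$V = - \frac{2159}{2}$ ($V = \frac{-2257 - \left(-56 - 42\right)}{2} = \frac{-2257 - -98}{2} = \frac{-2257 + 98}{2} = \frac{1}{2} \left(-2159\right) = - \frac{2159}{2} \approx -1079.5$)
$\left(\left(46 s{\left(-9,8 \right)} + 64\right) + E\right) + V = \left(\left(46 \left(8 - 9\right) + 64\right) - 27186\right) - \frac{2159}{2} = \left(\left(46 \left(-1\right) + 64\right) - 27186\right) - \frac{2159}{2} = \left(\left(-46 + 64\right) - 27186\right) - \frac{2159}{2} = \left(18 - 27186\right) - \frac{2159}{2} = -27168 - \frac{2159}{2} = - \frac{56495}{2}$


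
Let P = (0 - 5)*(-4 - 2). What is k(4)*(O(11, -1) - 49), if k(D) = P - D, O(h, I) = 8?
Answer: -1066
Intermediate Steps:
P = 30 (P = -5*(-6) = 30)
k(D) = 30 - D
k(4)*(O(11, -1) - 49) = (30 - 1*4)*(8 - 49) = (30 - 4)*(-41) = 26*(-41) = -1066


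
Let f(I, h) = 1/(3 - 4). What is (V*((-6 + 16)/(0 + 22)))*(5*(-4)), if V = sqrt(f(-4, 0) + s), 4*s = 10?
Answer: -50*sqrt(6)/11 ≈ -11.134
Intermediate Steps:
s = 5/2 (s = (1/4)*10 = 5/2 ≈ 2.5000)
f(I, h) = -1 (f(I, h) = 1/(-1) = -1)
V = sqrt(6)/2 (V = sqrt(-1 + 5/2) = sqrt(3/2) = sqrt(6)/2 ≈ 1.2247)
(V*((-6 + 16)/(0 + 22)))*(5*(-4)) = ((sqrt(6)/2)*((-6 + 16)/(0 + 22)))*(5*(-4)) = ((sqrt(6)/2)*(10/22))*(-20) = ((sqrt(6)/2)*(10*(1/22)))*(-20) = ((sqrt(6)/2)*(5/11))*(-20) = (5*sqrt(6)/22)*(-20) = -50*sqrt(6)/11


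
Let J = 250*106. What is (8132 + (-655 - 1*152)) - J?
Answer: -19175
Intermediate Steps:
J = 26500
(8132 + (-655 - 1*152)) - J = (8132 + (-655 - 1*152)) - 1*26500 = (8132 + (-655 - 152)) - 26500 = (8132 - 807) - 26500 = 7325 - 26500 = -19175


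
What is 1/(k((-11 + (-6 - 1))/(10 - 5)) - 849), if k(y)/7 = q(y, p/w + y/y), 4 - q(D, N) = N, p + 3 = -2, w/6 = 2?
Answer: -12/9901 ≈ -0.0012120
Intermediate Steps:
w = 12 (w = 6*2 = 12)
p = -5 (p = -3 - 2 = -5)
q(D, N) = 4 - N
k(y) = 287/12 (k(y) = 7*(4 - (-5/12 + y/y)) = 7*(4 - (-5*1/12 + 1)) = 7*(4 - (-5/12 + 1)) = 7*(4 - 1*7/12) = 7*(4 - 7/12) = 7*(41/12) = 287/12)
1/(k((-11 + (-6 - 1))/(10 - 5)) - 849) = 1/(287/12 - 849) = 1/(-9901/12) = -12/9901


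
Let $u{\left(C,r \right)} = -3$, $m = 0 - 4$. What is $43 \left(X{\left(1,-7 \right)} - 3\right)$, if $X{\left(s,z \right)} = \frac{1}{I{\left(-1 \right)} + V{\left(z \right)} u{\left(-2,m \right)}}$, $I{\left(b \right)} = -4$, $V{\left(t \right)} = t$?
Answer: $- \frac{2150}{17} \approx -126.47$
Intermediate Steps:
$m = -4$
$X{\left(s,z \right)} = \frac{1}{-4 - 3 z}$ ($X{\left(s,z \right)} = \frac{1}{-4 + z \left(-3\right)} = \frac{1}{-4 - 3 z}$)
$43 \left(X{\left(1,-7 \right)} - 3\right) = 43 \left(\frac{1}{-4 - -21} - 3\right) = 43 \left(\frac{1}{-4 + 21} - 3\right) = 43 \left(\frac{1}{17} - 3\right) = 43 \left(- \frac{50}{17}\right) = - \frac{2150}{17}$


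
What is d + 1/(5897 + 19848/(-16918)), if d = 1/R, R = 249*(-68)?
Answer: 93354989/844446232668 ≈ 0.00011055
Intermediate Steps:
R = -16932
d = -1/16932 (d = 1/(-16932) = -1/16932 ≈ -5.9060e-5)
d + 1/(5897 + 19848/(-16918)) = -1/16932 + 1/(5897 + 19848/(-16918)) = -1/16932 + 1/(5897 + 19848*(-1/16918)) = -1/16932 + 1/(5897 - 9924/8459) = -1/16932 + 1/(49872799/8459) = -1/16932 + 8459/49872799 = 93354989/844446232668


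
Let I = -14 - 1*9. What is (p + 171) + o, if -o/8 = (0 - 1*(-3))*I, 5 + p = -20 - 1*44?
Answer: 654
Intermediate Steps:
I = -23 (I = -14 - 9 = -23)
p = -69 (p = -5 + (-20 - 1*44) = -5 + (-20 - 44) = -5 - 64 = -69)
o = 552 (o = -8*(0 - 1*(-3))*(-23) = -8*(0 + 3)*(-23) = -24*(-23) = -8*(-69) = 552)
(p + 171) + o = (-69 + 171) + 552 = 102 + 552 = 654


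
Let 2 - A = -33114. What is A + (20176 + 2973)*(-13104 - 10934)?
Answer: -556422546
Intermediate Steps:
A = 33116 (A = 2 - 1*(-33114) = 2 + 33114 = 33116)
A + (20176 + 2973)*(-13104 - 10934) = 33116 + (20176 + 2973)*(-13104 - 10934) = 33116 + 23149*(-24038) = 33116 - 556455662 = -556422546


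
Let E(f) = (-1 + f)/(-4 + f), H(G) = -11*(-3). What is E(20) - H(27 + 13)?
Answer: -509/16 ≈ -31.813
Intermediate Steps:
H(G) = 33
E(f) = (-1 + f)/(-4 + f)
E(20) - H(27 + 13) = (-1 + 20)/(-4 + 20) - 1*33 = 19/16 - 33 = -509/16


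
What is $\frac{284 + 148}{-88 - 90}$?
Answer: $- \frac{216}{89} \approx -2.427$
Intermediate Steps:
$\frac{284 + 148}{-88 - 90} = \frac{432}{-178} = 432 \left(- \frac{1}{178}\right) = - \frac{216}{89}$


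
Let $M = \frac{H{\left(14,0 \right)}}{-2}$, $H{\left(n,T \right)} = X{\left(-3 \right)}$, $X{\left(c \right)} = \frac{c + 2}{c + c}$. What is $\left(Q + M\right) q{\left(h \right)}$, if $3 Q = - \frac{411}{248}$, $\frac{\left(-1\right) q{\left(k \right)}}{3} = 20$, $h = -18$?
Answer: $\frac{2365}{62} \approx 38.145$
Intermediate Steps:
$q{\left(k \right)} = -60$ ($q{\left(k \right)} = \left(-3\right) 20 = -60$)
$X{\left(c \right)} = \frac{2 + c}{2 c}$
$H{\left(n,T \right)} = \frac{1}{6}$ ($H{\left(n,T \right)} = \frac{2 - 3}{2 \left(-3\right)} = \frac{1}{2} \left(- \frac{1}{3}\right) \left(-1\right) = \frac{1}{6}$)
$M = - \frac{1}{12}$ ($M = \frac{1}{6 \left(-2\right)} = \frac{1}{6} \left(- \frac{1}{2}\right) = - \frac{1}{12} \approx -0.083333$)
$Q = - \frac{137}{248}$ ($Q = \frac{\left(-411\right) \frac{1}{248}}{3} = \frac{1}{3} \left(- \frac{411}{248}\right) = - \frac{137}{248} \approx -0.55242$)
$\left(Q + M\right) q{\left(h \right)} = \left(- \frac{137}{248} - \frac{1}{12}\right) \left(-60\right) = \left(- \frac{473}{744}\right) \left(-60\right) = \frac{2365}{62}$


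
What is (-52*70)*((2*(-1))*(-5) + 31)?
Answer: -149240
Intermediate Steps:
(-52*70)*((2*(-1))*(-5) + 31) = -3640*(-2*(-5) + 31) = -3640*(10 + 31) = -3640*41 = -149240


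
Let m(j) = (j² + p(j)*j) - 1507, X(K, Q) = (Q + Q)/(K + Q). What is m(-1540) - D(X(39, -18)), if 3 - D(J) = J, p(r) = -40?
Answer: 17021818/7 ≈ 2.4317e+6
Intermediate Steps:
X(K, Q) = 2*Q/(K + Q) (X(K, Q) = (2*Q)/(K + Q) = 2*Q/(K + Q))
m(j) = -1507 + j² - 40*j (m(j) = (j² - 40*j) - 1507 = -1507 + j² - 40*j)
D(J) = 3 - J
m(-1540) - D(X(39, -18)) = (-1507 + (-1540)² - 40*(-1540)) - (3 - 2*(-18)/(39 - 18)) = (-1507 + 2371600 + 61600) - (3 - 2*(-18)/21) = 2431693 - (3 - 2*(-18)/21) = 2431693 - (3 - 1*(-12/7)) = 2431693 - (3 + 12/7) = 2431693 - 1*33/7 = 2431693 - 33/7 = 17021818/7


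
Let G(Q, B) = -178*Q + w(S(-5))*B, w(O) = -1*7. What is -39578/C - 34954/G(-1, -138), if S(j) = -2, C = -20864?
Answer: -42750189/1491776 ≈ -28.657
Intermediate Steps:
w(O) = -7
G(Q, B) = -178*Q - 7*B
-39578/C - 34954/G(-1, -138) = -39578/(-20864) - 34954/(-178*(-1) - 7*(-138)) = -39578*(-1/20864) - 34954/(178 + 966) = 19789/10432 - 34954/1144 = 19789/10432 - 34954*1/1144 = 19789/10432 - 17477/572 = -42750189/1491776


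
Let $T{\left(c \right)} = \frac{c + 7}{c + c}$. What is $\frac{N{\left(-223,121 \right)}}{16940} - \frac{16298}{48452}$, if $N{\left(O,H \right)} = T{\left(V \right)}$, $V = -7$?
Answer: $- \frac{8149}{24226} \approx -0.33637$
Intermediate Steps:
$T{\left(c \right)} = \frac{7 + c}{2 c}$
$N{\left(O,H \right)} = 0$ ($N{\left(O,H \right)} = \frac{7 - 7}{2 \left(-7\right)} = \frac{1}{2} \left(- \frac{1}{7}\right) 0 = 0$)
$\frac{N{\left(-223,121 \right)}}{16940} - \frac{16298}{48452} = \frac{0}{16940} - \frac{16298}{48452} = 0 \cdot \frac{1}{16940} - \frac{8149}{24226} = 0 - \frac{8149}{24226} = - \frac{8149}{24226}$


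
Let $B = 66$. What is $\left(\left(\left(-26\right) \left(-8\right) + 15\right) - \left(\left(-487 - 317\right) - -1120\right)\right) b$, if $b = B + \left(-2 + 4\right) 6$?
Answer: $-7254$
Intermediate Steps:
$b = 78$ ($b = 66 + \left(-2 + 4\right) 6 = 66 + 2 \cdot 6 = 66 + 12 = 78$)
$\left(\left(\left(-26\right) \left(-8\right) + 15\right) - \left(\left(-487 - 317\right) - -1120\right)\right) b = \left(\left(\left(-26\right) \left(-8\right) + 15\right) - \left(\left(-487 - 317\right) - -1120\right)\right) 78 = \left(\left(208 + 15\right) - \left(\left(-487 - 317\right) + 1120\right)\right) 78 = \left(223 - \left(-804 + 1120\right)\right) 78 = \left(223 - 316\right) 78 = \left(-93\right) 78 = -7254$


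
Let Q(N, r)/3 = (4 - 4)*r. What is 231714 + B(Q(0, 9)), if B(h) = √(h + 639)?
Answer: 231714 + 3*√71 ≈ 2.3174e+5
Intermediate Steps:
Q(N, r) = 0 (Q(N, r) = 3*((4 - 4)*r) = 3*(0*r) = 3*0 = 0)
B(h) = √(639 + h)
231714 + B(Q(0, 9)) = 231714 + √(639 + 0) = 231714 + √639 = 231714 + 3*√71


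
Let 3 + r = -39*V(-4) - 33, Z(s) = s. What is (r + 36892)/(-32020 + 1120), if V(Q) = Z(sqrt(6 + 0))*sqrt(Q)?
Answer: -9214/7725 + 13*I*sqrt(6)/5150 ≈ -1.1928 + 0.0061832*I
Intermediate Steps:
V(Q) = sqrt(6)*sqrt(Q) (V(Q) = sqrt(6 + 0)*sqrt(Q) = sqrt(6)*sqrt(Q))
r = -36 - 78*I*sqrt(6) (r = -3 + (-39*sqrt(6)*sqrt(-4) - 33) = -3 + (-39*sqrt(6)*2*I - 33) = -3 + (-78*I*sqrt(6) - 33) = -3 + (-33 - 78*I*sqrt(6)) = -36 - 78*I*sqrt(6) ≈ -36.0 - 191.06*I)
(r + 36892)/(-32020 + 1120) = ((-36 - 78*I*sqrt(6)) + 36892)/(-32020 + 1120) = (36856 - 78*I*sqrt(6))/(-30900) = (36856 - 78*I*sqrt(6))*(-1/30900) = -9214/7725 + 13*I*sqrt(6)/5150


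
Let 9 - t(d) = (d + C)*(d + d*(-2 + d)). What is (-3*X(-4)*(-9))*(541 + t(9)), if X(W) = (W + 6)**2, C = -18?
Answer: 129384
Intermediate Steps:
X(W) = (6 + W)**2
t(d) = 9 - (-18 + d)*(d + d*(-2 + d)) (t(d) = 9 - (d - 18)*(d + d*(-2 + d)) = 9 - (-18 + d)*(d + d*(-2 + d)))
(-3*X(-4)*(-9))*(541 + t(9)) = (-3*(6 - 4)**2*(-9))*(541 + (9 - 1*9**3 - 18*9 + 19*9**2)) = (-3*2**2*(-9))*(541 + (9 - 1*729 - 162 + 19*81)) = (-3*4*(-9))*(541 + (9 - 729 - 162 + 1539)) = (-12*(-9))*(541 + 657) = 108*1198 = 129384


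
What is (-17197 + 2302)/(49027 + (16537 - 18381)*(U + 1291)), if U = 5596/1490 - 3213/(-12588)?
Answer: 11640516975/1827919241068 ≈ 0.0063682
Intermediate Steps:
U = 12538303/3126020 (U = 5596*(1/1490) - 3213*(-1/12588) = 2798/745 + 1071/4196 = 12538303/3126020 ≈ 4.0109)
(-17197 + 2302)/(49027 + (16537 - 18381)*(U + 1291)) = (-17197 + 2302)/(49027 + (16537 - 18381)*(12538303/3126020 + 1291)) = -14895/(49027 - 1844*4048230123/3126020) = -14895/(49027 - 1866234086703/781505) = -14895/(-1827919241068/781505) = -14895*(-781505/1827919241068) = 11640516975/1827919241068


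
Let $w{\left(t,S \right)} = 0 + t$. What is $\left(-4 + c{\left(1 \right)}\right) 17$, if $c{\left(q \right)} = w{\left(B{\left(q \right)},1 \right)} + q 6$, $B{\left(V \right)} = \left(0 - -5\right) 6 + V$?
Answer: $561$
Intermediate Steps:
$B{\left(V \right)} = 30 + V$ ($B{\left(V \right)} = \left(0 + 5\right) 6 + V = 5 \cdot 6 + V = 30 + V$)
$w{\left(t,S \right)} = t$
$c{\left(q \right)} = 30 + 7 q$ ($c{\left(q \right)} = \left(30 + q\right) + q 6 = \left(30 + q\right) + 6 q = 30 + 7 q$)
$\left(-4 + c{\left(1 \right)}\right) 17 = \left(-4 + \left(30 + 7 \cdot 1\right)\right) 17 = \left(-4 + \left(30 + 7\right)\right) 17 = \left(-4 + 37\right) 17 = 33 \cdot 17 = 561$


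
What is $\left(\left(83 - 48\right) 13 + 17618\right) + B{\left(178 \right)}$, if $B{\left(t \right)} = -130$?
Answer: $17943$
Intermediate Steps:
$\left(\left(83 - 48\right) 13 + 17618\right) + B{\left(178 \right)} = \left(\left(83 - 48\right) 13 + 17618\right) - 130 = \left(35 \cdot 13 + 17618\right) - 130 = \left(455 + 17618\right) - 130 = 18073 - 130 = 17943$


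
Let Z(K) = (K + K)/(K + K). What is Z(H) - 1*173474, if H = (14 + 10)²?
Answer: -173473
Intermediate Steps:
H = 576 (H = 24² = 576)
Z(K) = 1 (Z(K) = (2*K)/((2*K)) = (2*K)*(1/(2*K)) = 1)
Z(H) - 1*173474 = 1 - 1*173474 = 1 - 173474 = -173473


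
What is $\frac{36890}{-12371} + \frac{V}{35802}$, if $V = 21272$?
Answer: $- \frac{528789934}{221453271} \approx -2.3878$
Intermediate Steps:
$\frac{36890}{-12371} + \frac{V}{35802} = \frac{36890}{-12371} + \frac{21272}{35802} = 36890 \left(- \frac{1}{12371}\right) + 21272 \cdot \frac{1}{35802} = - \frac{36890}{12371} + \frac{10636}{17901} = - \frac{528789934}{221453271}$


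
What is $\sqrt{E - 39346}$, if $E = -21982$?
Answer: $4 i \sqrt{3833} \approx 247.65 i$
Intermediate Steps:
$\sqrt{E - 39346} = \sqrt{-21982 - 39346} = \sqrt{-61328} = 4 i \sqrt{3833}$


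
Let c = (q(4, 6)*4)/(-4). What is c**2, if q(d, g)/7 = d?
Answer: 784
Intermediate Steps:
q(d, g) = 7*d
c = -28 (c = ((7*4)*4)/(-4) = (28*4)*(-1/4) = 112*(-1/4) = -28)
c**2 = (-28)**2 = 784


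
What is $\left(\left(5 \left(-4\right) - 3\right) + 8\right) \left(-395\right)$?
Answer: $5925$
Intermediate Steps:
$\left(\left(5 \left(-4\right) - 3\right) + 8\right) \left(-395\right) = \left(\left(-20 - 3\right) + 8\right) \left(-395\right) = \left(-23 + 8\right) \left(-395\right) = \left(-15\right) \left(-395\right) = 5925$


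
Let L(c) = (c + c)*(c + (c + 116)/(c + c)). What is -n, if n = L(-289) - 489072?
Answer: 322203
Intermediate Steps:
L(c) = 2*c*(c + (116 + c)/(2*c)) (L(c) = (2*c)*(c + (116 + c)/((2*c))) = (2*c)*(c + (116 + c)*(1/(2*c))) = (2*c)*(c + (116 + c)/(2*c)) = 2*c*(c + (116 + c)/(2*c)))
n = -322203 (n = (116 - 289 + 2*(-289)²) - 489072 = (116 - 289 + 2*83521) - 489072 = (116 - 289 + 167042) - 489072 = 166869 - 489072 = -322203)
-n = -1*(-322203) = 322203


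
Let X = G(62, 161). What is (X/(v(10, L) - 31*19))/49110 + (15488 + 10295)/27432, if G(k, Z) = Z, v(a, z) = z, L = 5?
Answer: 30810758807/32781514320 ≈ 0.93988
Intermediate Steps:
X = 161
(X/(v(10, L) - 31*19))/49110 + (15488 + 10295)/27432 = (161/(5 - 31*19))/49110 + (15488 + 10295)/27432 = (161/(5 - 589))*(1/49110) + 25783*(1/27432) = (161/(-584))*(1/49110) + 25783/27432 = (161*(-1/584))*(1/49110) + 25783/27432 = -161/584*1/49110 + 25783/27432 = -161/28680240 + 25783/27432 = 30810758807/32781514320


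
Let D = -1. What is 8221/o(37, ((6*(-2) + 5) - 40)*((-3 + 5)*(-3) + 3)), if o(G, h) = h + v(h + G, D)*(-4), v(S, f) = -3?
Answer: 8221/153 ≈ 53.732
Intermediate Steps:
o(G, h) = 12 + h (o(G, h) = h - 3*(-4) = h + 12 = 12 + h)
8221/o(37, ((6*(-2) + 5) - 40)*((-3 + 5)*(-3) + 3)) = 8221/(12 + ((6*(-2) + 5) - 40)*((-3 + 5)*(-3) + 3)) = 8221/(12 + ((-12 + 5) - 40)*(2*(-3) + 3)) = 8221/(12 + (-7 - 40)*(-6 + 3)) = 8221/(12 - 47*(-3)) = 8221/(12 + 141) = 8221/153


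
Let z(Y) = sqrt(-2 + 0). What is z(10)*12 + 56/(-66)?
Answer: -28/33 + 12*I*sqrt(2) ≈ -0.84848 + 16.971*I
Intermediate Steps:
z(Y) = I*sqrt(2) (z(Y) = sqrt(-2) = I*sqrt(2))
z(10)*12 + 56/(-66) = (I*sqrt(2))*12 + 56/(-66) = 12*I*sqrt(2) + 56*(-1/66) = 12*I*sqrt(2) - 28/33 = -28/33 + 12*I*sqrt(2)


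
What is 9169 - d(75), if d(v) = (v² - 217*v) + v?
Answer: 19744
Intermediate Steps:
d(v) = v² - 216*v
9169 - d(75) = 9169 - 75*(-216 + 75) = 9169 - 75*(-141) = 9169 - 1*(-10575) = 9169 + 10575 = 19744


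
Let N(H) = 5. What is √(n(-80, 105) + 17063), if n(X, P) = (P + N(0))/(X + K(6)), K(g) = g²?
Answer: √68242/2 ≈ 130.62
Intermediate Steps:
n(X, P) = (5 + P)/(36 + X) (n(X, P) = (P + 5)/(X + 6²) = (5 + P)/(X + 36) = (5 + P)/(36 + X))
√(n(-80, 105) + 17063) = √((5 + 105)/(36 - 80) + 17063) = √(110/(-44) + 17063) = √(-1/44*110 + 17063) = √(-5/2 + 17063) = √(34121/2) = √68242/2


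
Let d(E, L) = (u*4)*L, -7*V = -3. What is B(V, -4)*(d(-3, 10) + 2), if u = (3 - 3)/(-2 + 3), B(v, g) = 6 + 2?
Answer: 16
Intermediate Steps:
V = 3/7 (V = -1/7*(-3) = 3/7 ≈ 0.42857)
B(v, g) = 8
u = 0 (u = 0/1 = 0*1 = 0)
d(E, L) = 0 (d(E, L) = (0*4)*L = 0*L = 0)
B(V, -4)*(d(-3, 10) + 2) = 8*(0 + 2) = 8*2 = 16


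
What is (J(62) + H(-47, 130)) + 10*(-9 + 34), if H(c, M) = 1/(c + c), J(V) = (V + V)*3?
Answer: 58467/94 ≈ 621.99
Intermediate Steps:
J(V) = 6*V (J(V) = (2*V)*3 = 6*V)
H(c, M) = 1/(2*c)
(J(62) + H(-47, 130)) + 10*(-9 + 34) = (6*62 + (½)/(-47)) + 10*(-9 + 34) = (372 + (½)*(-1/47)) + 10*25 = (372 - 1/94) + 250 = 34967/94 + 250 = 58467/94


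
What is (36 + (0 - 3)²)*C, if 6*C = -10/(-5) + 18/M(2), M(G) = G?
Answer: 165/2 ≈ 82.500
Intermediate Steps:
C = 11/6 (C = (-10/(-5) + 18/2)/6 = (-10*(-⅕) + 18*(½))/6 = (2 + 9)/6 = (⅙)*11 = 11/6 ≈ 1.8333)
(36 + (0 - 3)²)*C = (36 + (0 - 3)²)*(11/6) = (36 + (-3)²)*(11/6) = (36 + 9)*(11/6) = 45*(11/6) = 165/2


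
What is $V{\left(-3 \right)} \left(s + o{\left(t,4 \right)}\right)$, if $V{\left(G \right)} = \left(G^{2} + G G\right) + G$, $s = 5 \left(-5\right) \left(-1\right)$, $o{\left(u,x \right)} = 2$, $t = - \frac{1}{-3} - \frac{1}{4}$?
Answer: $405$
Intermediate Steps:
$t = \frac{1}{12}$ ($t = \left(-1\right) \left(- \frac{1}{3}\right) - \frac{1}{4} = \frac{1}{3} - \frac{1}{4} = \frac{1}{12} \approx 0.083333$)
$s = 25$ ($s = \left(-25\right) \left(-1\right) = 25$)
$V{\left(G \right)} = G + 2 G^{2}$ ($V{\left(G \right)} = \left(G^{2} + G^{2}\right) + G = 2 G^{2} + G = G + 2 G^{2}$)
$V{\left(-3 \right)} \left(s + o{\left(t,4 \right)}\right) = - 3 \left(1 + 2 \left(-3\right)\right) \left(25 + 2\right) = - 3 \left(1 - 6\right) 27 = \left(-3\right) \left(-5\right) 27 = 15 \cdot 27 = 405$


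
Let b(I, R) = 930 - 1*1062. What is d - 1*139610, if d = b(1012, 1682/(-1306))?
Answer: -139742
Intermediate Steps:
b(I, R) = -132 (b(I, R) = 930 - 1062 = -132)
d = -132
d - 1*139610 = -132 - 1*139610 = -132 - 139610 = -139742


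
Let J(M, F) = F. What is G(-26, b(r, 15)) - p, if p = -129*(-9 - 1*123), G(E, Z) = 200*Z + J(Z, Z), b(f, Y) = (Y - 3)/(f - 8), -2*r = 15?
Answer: -532692/31 ≈ -17184.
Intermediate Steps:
r = -15/2 (r = -½*15 = -15/2 ≈ -7.5000)
b(f, Y) = (-3 + Y)/(-8 + f)
G(E, Z) = 201*Z (G(E, Z) = 200*Z + Z = 201*Z)
p = 17028 (p = -129*(-9 - 123) = -129*(-132) = 17028)
G(-26, b(r, 15)) - p = 201*((-3 + 15)/(-8 - 15/2)) - 1*17028 = 201*(12/(-31/2)) - 17028 = 201*(-2/31*12) - 17028 = 201*(-24/31) - 17028 = -4824/31 - 17028 = -532692/31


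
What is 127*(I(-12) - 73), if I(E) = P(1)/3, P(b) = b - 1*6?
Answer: -28448/3 ≈ -9482.7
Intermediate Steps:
P(b) = -6 + b (P(b) = b - 6 = -6 + b)
I(E) = -5/3 (I(E) = (-6 + 1)/3 = -5*⅓ = -5/3)
127*(I(-12) - 73) = 127*(-5/3 - 73) = 127*(-224/3) = -28448/3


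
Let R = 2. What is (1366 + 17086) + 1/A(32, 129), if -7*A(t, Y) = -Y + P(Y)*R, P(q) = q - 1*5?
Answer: 313683/17 ≈ 18452.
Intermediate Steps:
P(q) = -5 + q (P(q) = q - 5 = -5 + q)
A(t, Y) = 10/7 - Y/7 (A(t, Y) = -(-Y + (-5 + Y)*2)/7 = -(-Y + (-10 + 2*Y))/7 = -(-10 + Y)/7 = 10/7 - Y/7)
(1366 + 17086) + 1/A(32, 129) = (1366 + 17086) + 1/(10/7 - 1/7*129) = 18452 + 1/(10/7 - 129/7) = 18452 + 1/(-17) = 18452 - 1/17 = 313683/17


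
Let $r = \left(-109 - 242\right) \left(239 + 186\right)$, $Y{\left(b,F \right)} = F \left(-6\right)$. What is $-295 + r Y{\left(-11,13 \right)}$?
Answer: $11635355$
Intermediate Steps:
$Y{\left(b,F \right)} = - 6 F$
$r = -149175$ ($r = \left(-351\right) 425 = -149175$)
$-295 + r Y{\left(-11,13 \right)} = -295 - 149175 \left(\left(-6\right) 13\right) = -295 - -11635650 = -295 + 11635650 = 11635355$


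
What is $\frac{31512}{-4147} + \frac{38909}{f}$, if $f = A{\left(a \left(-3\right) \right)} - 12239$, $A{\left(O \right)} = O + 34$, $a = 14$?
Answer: $- \frac{42098699}{3906793} \approx -10.776$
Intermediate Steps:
$A{\left(O \right)} = 34 + O$
$f = -12247$ ($f = \left(34 + 14 \left(-3\right)\right) - 12239 = \left(34 - 42\right) - 12239 = -8 - 12239 = -12247$)
$\frac{31512}{-4147} + \frac{38909}{f} = \frac{31512}{-4147} + \frac{38909}{-12247} = 31512 \left(- \frac{1}{4147}\right) + 38909 \left(- \frac{1}{12247}\right) = - \frac{2424}{319} - \frac{38909}{12247} = - \frac{42098699}{3906793}$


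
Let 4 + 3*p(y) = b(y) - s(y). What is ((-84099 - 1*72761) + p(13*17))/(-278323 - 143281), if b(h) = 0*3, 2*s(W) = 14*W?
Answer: 157377/421604 ≈ 0.37328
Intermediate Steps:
s(W) = 7*W (s(W) = (14*W)/2 = 7*W)
b(h) = 0
p(y) = -4/3 - 7*y/3 (p(y) = -4/3 + (0 - 7*y)/3 = -4/3 + (-7*y)/3 = -4/3 - 7*y/3)
((-84099 - 1*72761) + p(13*17))/(-278323 - 143281) = ((-84099 - 1*72761) + (-4/3 - 91*17/3))/(-278323 - 143281) = ((-84099 - 72761) + (-4/3 - 7/3*221))/(-421604) = (-156860 + (-4/3 - 1547/3))*(-1/421604) = (-156860 - 517)*(-1/421604) = -157377*(-1/421604) = 157377/421604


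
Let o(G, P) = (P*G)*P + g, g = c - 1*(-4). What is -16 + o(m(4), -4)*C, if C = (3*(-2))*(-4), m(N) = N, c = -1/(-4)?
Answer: 1622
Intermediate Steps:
c = 1/4 (c = -1*(-1/4) = 1/4 ≈ 0.25000)
g = 17/4 (g = 1/4 - 1*(-4) = 1/4 + 4 = 17/4 ≈ 4.2500)
o(G, P) = 17/4 + G*P**2 (o(G, P) = (P*G)*P + 17/4 = (G*P)*P + 17/4 = G*P**2 + 17/4 = 17/4 + G*P**2)
C = 24 (C = -6*(-4) = 24)
-16 + o(m(4), -4)*C = -16 + (17/4 + 4*(-4)**2)*24 = -16 + (17/4 + 4*16)*24 = -16 + (17/4 + 64)*24 = -16 + (273/4)*24 = -16 + 1638 = 1622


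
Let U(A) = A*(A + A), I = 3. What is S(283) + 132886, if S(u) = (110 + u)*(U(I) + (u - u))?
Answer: 139960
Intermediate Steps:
U(A) = 2*A**2 (U(A) = A*(2*A) = 2*A**2)
S(u) = 1980 + 18*u (S(u) = (110 + u)*(2*3**2 + (u - u)) = (110 + u)*(2*9 + 0) = (110 + u)*(18 + 0) = (110 + u)*18 = 1980 + 18*u)
S(283) + 132886 = (1980 + 18*283) + 132886 = (1980 + 5094) + 132886 = 7074 + 132886 = 139960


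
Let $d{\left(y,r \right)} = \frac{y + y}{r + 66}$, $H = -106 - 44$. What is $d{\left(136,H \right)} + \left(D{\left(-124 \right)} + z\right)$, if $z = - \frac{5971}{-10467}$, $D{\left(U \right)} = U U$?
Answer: $\frac{1126388689}{73269} \approx 15373.0$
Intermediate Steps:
$D{\left(U \right)} = U^{2}$
$z = \frac{5971}{10467}$ ($z = \left(-5971\right) \left(- \frac{1}{10467}\right) = \frac{5971}{10467} \approx 0.57046$)
$H = -150$
$d{\left(y,r \right)} = \frac{2 y}{66 + r}$
$d{\left(136,H \right)} + \left(D{\left(-124 \right)} + z\right) = 2 \cdot 136 \frac{1}{66 - 150} + \left(\left(-124\right)^{2} + \frac{5971}{10467}\right) = 2 \cdot 136 \frac{1}{-84} + \left(15376 + \frac{5971}{10467}\right) = 2 \cdot 136 \left(- \frac{1}{84}\right) + \frac{160946563}{10467} = - \frac{68}{21} + \frac{160946563}{10467} = \frac{1126388689}{73269}$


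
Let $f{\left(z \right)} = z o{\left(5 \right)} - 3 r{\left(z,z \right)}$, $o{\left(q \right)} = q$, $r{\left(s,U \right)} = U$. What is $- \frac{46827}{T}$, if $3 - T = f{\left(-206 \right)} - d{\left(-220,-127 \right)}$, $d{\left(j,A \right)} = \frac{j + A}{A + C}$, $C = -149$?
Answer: $- \frac{12924252}{114887} \approx -112.5$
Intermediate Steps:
$f{\left(z \right)} = 2 z$ ($f{\left(z \right)} = z 5 - 3 z = 5 z - 3 z = 2 z$)
$d{\left(j,A \right)} = \frac{A + j}{-149 + A}$ ($d{\left(j,A \right)} = \frac{j + A}{A - 149} = \frac{A + j}{-149 + A}$)
$T = \frac{114887}{276}$ ($T = 3 - \left(2 \left(-206\right) - \frac{-127 - 220}{-149 - 127}\right) = 3 - \left(-412 - \frac{1}{-276} \left(-347\right)\right) = 3 - \left(-412 - \left(- \frac{1}{276}\right) \left(-347\right)\right) = 3 - \left(-412 - \frac{347}{276}\right) = 3 - - \frac{114059}{276} = 3 + \frac{114059}{276} = \frac{114887}{276} \approx 416.26$)
$- \frac{46827}{T} = - \frac{46827}{\frac{114887}{276}} = \left(-46827\right) \frac{276}{114887} = - \frac{12924252}{114887}$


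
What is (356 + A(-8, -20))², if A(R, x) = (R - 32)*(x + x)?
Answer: 3825936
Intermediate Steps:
A(R, x) = 2*x*(-32 + R) (A(R, x) = (-32 + R)*(2*x) = 2*x*(-32 + R))
(356 + A(-8, -20))² = (356 + 2*(-20)*(-32 - 8))² = (356 + 2*(-20)*(-40))² = (356 + 1600)² = 1956² = 3825936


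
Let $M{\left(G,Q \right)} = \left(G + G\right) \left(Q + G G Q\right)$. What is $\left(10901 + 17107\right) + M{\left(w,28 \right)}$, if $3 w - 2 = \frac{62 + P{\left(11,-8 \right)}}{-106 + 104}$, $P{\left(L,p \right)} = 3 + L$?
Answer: $-69432$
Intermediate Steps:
$w = -12$ ($w = \frac{2}{3} + \frac{\left(62 + \left(3 + 11\right)\right) \frac{1}{-106 + 104}}{3} = \frac{2}{3} + \frac{\left(62 + 14\right) \frac{1}{-2}}{3} = \frac{2}{3} + \frac{76 \left(- \frac{1}{2}\right)}{3} = \frac{2}{3} + \frac{1}{3} \left(-38\right) = \frac{2}{3} - \frac{38}{3} = -12$)
$M{\left(G,Q \right)} = 2 G \left(Q + Q G^{2}\right)$
$\left(10901 + 17107\right) + M{\left(w,28 \right)} = \left(10901 + 17107\right) + 2 \left(-12\right) 28 \left(1 + \left(-12\right)^{2}\right) = 28008 + 2 \left(-12\right) 28 \left(1 + 144\right) = 28008 + 2 \left(-12\right) 28 \cdot 145 = 28008 - 97440 = -69432$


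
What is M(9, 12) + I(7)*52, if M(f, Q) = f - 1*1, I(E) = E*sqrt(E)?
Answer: 8 + 364*sqrt(7) ≈ 971.05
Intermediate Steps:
I(E) = E**(3/2)
M(f, Q) = -1 + f (M(f, Q) = f - 1 = -1 + f)
M(9, 12) + I(7)*52 = (-1 + 9) + 7**(3/2)*52 = 8 + (7*sqrt(7))*52 = 8 + 364*sqrt(7)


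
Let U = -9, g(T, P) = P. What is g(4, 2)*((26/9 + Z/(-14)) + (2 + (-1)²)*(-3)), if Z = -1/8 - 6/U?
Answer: -6199/504 ≈ -12.300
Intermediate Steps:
Z = 13/24 (Z = -1/8 - 6/(-9) = -1*⅛ - 6*(-⅑) = -⅛ + ⅔ = 13/24 ≈ 0.54167)
g(4, 2)*((26/9 + Z/(-14)) + (2 + (-1)²)*(-3)) = 2*((26/9 + (13/24)/(-14)) + (2 + (-1)²)*(-3)) = 2*((26*(⅑) + (13/24)*(-1/14)) + (2 + 1)*(-3)) = 2*((26/9 - 13/336) + 3*(-3)) = 2*(2873/1008 - 9) = 2*(-6199/1008) = -6199/504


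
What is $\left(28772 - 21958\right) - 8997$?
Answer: $-2183$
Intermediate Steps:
$\left(28772 - 21958\right) - 8997 = 6814 - 8997 = -2183$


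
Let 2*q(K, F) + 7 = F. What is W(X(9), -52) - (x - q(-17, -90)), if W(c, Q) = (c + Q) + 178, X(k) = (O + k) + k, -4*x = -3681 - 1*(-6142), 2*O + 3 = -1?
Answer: 2835/4 ≈ 708.75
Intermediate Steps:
O = -2 (O = -3/2 + (½)*(-1) = -3/2 - ½ = -2)
q(K, F) = -7/2 + F/2
x = -2461/4 (x = -(-3681 - 1*(-6142))/4 = -(-3681 + 6142)/4 = -¼*2461 = -2461/4 ≈ -615.25)
X(k) = -2 + 2*k (X(k) = (-2 + k) + k = -2 + 2*k)
W(c, Q) = 178 + Q + c (W(c, Q) = (Q + c) + 178 = 178 + Q + c)
W(X(9), -52) - (x - q(-17, -90)) = (178 - 52 + (-2 + 2*9)) - (-2461/4 - (-7/2 + (½)*(-90))) = (178 - 52 + (-2 + 18)) - (-2461/4 - (-7/2 - 45)) = (178 - 52 + 16) - (-2461/4 - 1*(-97/2)) = 142 - (-2461/4 + 97/2) = 142 - 1*(-2267/4) = 142 + 2267/4 = 2835/4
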